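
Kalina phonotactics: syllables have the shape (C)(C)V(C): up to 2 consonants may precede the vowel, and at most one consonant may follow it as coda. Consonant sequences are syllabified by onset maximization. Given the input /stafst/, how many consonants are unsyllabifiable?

The consonants /s/, /t/ cannot be parsed into a legal (C)(C)V(C) syllable (at most one coda consonant is licensed; onsets may contain at most 2 consonants).

2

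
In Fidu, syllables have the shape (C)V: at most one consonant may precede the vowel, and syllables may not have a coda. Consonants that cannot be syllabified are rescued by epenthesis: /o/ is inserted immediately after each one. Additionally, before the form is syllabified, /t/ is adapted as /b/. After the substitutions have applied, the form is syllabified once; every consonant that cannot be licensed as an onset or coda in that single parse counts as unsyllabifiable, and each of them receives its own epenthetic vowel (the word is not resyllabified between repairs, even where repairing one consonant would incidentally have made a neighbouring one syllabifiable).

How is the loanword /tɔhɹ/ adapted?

Substitution: /t/ → /b/, giving /bɔhɹ/.
Syllabifying with onset maximization leaves /h/, /ɹ/ stranded (no codas are permitted; onsets are limited to one consonant).
Each unlicensed consonant becomes the onset of a new syllable: /h/ → /ho/, /ɹ/ → /ɹo/.

bɔhoɹo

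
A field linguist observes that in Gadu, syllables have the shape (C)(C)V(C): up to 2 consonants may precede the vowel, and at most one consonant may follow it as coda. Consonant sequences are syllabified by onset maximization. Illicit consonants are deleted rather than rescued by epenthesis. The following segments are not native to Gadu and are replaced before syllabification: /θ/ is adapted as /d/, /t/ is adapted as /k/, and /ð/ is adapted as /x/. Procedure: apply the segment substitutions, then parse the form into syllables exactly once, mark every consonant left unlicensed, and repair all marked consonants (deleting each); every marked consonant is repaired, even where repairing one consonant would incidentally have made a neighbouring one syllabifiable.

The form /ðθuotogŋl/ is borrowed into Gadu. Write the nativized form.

Substitution: /ð/ → /x/, /θ/ → /d/, /t/ → /k/, giving /xduokogŋl/.
Syllabifying with onset maximization leaves /ŋ/, /l/ stranded (at most one coda consonant is licensed; onsets may contain at most 2 consonants).
Each unlicensed consonant is deleted: /ŋ/, /l/.

xduokog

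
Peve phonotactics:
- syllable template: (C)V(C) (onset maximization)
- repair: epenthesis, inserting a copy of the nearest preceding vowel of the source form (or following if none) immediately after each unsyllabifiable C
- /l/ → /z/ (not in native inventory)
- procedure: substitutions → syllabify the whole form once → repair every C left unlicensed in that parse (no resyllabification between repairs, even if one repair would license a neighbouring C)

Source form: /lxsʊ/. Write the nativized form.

Substitution: /l/ → /z/, giving /zxsʊ/.
The consonants /z/, /x/ cannot be parsed into a legal (C)V(C) syllable (at most one coda consonant is licensed; onsets are limited to one consonant).
Epenthesis after each stranded consonant: /z/ → /zʊ/, /x/ → /xʊ/.

zʊxʊsʊ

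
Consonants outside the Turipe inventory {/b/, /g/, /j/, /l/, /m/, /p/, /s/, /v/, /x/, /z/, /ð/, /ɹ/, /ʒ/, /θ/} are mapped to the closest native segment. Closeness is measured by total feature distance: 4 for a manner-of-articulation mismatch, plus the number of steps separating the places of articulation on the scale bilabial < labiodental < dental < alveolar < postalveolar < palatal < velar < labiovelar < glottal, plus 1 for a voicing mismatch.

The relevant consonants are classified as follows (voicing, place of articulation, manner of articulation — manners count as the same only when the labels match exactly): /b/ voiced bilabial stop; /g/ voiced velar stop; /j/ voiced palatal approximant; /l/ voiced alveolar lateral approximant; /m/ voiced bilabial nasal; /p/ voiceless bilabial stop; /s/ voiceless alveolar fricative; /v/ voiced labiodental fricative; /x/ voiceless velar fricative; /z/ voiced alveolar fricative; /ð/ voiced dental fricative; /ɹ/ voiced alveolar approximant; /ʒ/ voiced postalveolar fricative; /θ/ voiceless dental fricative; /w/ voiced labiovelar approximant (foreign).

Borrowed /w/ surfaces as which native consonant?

j

/j/ is closest: same manner (approximant), place distance 2 (labiovelar→palatal), same voicing; total 2. Next closest is /ɹ/ at distance 4.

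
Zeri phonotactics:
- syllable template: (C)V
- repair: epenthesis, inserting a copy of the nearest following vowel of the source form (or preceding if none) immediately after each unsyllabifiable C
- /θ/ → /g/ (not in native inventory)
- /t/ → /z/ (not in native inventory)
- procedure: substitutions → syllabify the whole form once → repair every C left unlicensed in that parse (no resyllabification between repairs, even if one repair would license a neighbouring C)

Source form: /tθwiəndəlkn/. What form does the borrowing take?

zigiwiənədələkənə

Substitution: /t/ → /z/, /θ/ → /g/, giving /zgwiəndəlkn/.
Syllabifying with onset maximization leaves /z/, /g/, /n/, /l/, /k/, /n/ stranded (no codas are permitted; onsets are limited to one consonant).
Epenthesis after each stranded consonant: /z/ → /zi/, /g/ → /gi/, /n/ → /nə/, /l/ → /lə/, /k/ → /kə/, /n/ → /nə/.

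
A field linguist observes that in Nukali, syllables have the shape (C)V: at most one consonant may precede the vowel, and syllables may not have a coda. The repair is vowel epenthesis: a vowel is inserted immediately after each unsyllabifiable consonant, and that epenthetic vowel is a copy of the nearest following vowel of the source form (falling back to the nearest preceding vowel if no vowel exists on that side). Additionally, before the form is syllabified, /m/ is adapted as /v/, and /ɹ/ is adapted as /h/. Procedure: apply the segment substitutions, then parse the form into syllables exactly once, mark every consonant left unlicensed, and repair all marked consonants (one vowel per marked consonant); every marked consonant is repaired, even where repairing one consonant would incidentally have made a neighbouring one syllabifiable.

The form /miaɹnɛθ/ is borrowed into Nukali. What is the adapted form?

Substitution: /m/ → /v/, /ɹ/ → /h/, giving /viahnɛθ/.
Under (C)V, the unsyllabifiable consonants are /h/, /θ/ (no codas are permitted; onsets are limited to one consonant).
Each unlicensed consonant becomes the onset of a new syllable: /h/ → /hɛ/, /θ/ → /θɛ/.

viahɛnɛθɛ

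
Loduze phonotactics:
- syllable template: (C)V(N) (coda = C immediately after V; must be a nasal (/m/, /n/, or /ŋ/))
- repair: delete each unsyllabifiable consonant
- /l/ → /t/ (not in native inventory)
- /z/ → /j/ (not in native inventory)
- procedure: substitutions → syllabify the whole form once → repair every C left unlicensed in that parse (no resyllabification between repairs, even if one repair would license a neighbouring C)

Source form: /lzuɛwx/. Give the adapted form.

Substitution: /l/ → /t/, /z/ → /j/, giving /tjuɛwx/.
The consonants /t/, /w/, /x/ cannot be parsed into a legal (C)V(N) syllable (only a nasal (/m/, /n/, or /ŋ/) is licensed in coda position; onsets are limited to one consonant).
Each unlicensed consonant is deleted: /t/, /w/, /x/.

juɛ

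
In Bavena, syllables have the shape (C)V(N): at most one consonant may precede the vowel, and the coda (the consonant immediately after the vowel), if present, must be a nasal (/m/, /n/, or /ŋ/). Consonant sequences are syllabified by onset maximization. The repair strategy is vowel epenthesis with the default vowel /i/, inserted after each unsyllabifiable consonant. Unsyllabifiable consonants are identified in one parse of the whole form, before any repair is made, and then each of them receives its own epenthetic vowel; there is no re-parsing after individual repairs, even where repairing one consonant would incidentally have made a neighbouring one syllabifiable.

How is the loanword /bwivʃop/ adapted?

Syllabifying with onset maximization leaves /b/, /v/, /p/ stranded (only a nasal (/m/, /n/, or /ŋ/) is licensed in coda position; onsets are limited to one consonant).
Each unlicensed consonant becomes the onset of a new syllable: /b/ → /bi/, /v/ → /vi/, /p/ → /pi/.

biwiviʃopi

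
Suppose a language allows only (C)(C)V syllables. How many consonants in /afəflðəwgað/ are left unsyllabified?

The consonants /f/, /ð/ cannot be parsed into a legal (C)(C)V syllable (no codas are permitted; onsets may contain at most 2 consonants).

2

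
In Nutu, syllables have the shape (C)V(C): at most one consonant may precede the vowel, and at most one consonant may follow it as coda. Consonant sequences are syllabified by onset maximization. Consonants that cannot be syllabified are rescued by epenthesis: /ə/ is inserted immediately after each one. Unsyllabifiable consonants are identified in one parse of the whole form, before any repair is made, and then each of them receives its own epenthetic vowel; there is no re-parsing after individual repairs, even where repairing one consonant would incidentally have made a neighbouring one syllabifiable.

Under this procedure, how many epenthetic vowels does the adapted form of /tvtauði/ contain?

The unsyllabifiable consonants are /t/, /v/; each receives one epenthetic vowel.

2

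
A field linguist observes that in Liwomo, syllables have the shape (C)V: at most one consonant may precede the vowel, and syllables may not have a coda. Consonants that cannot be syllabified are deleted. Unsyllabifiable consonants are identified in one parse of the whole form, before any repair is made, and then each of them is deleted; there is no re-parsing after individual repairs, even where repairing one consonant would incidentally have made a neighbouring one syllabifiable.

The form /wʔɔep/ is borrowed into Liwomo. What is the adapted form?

ʔɔe

Syllabifying with onset maximization leaves /w/, /p/ stranded (no codas are permitted; onsets are limited to one consonant).
Each unlicensed consonant is deleted: /w/, /p/.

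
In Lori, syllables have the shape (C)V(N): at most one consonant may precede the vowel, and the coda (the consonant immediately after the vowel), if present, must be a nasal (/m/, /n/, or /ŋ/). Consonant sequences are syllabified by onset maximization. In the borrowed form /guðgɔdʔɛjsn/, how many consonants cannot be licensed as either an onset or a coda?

5

Syllabifying with onset maximization leaves /ð/, /d/, /j/, /s/, /n/ stranded (only a nasal (/m/, /n/, or /ŋ/) is licensed in coda position; onsets are limited to one consonant).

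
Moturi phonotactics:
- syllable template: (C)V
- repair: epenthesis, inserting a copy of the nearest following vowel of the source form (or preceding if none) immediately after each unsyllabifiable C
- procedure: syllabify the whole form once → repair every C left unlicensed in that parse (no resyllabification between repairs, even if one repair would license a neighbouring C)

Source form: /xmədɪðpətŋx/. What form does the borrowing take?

xəmədɪðəpətəŋəxə

The consonants /x/, /ð/, /t/, /ŋ/, /x/ cannot be parsed into a legal (C)V syllable (no codas are permitted; onsets are limited to one consonant).
Epenthesis after each stranded consonant: /x/ → /xə/, /ð/ → /ðə/, /t/ → /tə/, /ŋ/ → /ŋə/, /x/ → /xə/.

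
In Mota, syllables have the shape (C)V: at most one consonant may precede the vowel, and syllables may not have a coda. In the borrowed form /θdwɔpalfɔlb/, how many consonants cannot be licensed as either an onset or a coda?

5

Syllabifying with onset maximization leaves /θ/, /d/, /l/, /l/, /b/ stranded (no codas are permitted; onsets are limited to one consonant).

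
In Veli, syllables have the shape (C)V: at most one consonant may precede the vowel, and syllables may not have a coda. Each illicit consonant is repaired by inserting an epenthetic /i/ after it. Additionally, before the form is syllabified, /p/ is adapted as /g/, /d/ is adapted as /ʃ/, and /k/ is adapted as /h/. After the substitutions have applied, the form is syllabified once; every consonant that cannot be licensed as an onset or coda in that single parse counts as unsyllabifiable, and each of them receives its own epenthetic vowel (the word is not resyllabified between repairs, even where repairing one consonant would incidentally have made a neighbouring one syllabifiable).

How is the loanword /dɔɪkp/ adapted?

Substitution: /d/ → /ʃ/, /k/ → /h/, /p/ → /g/, giving /ʃɔɪhg/.
Under (C)V, the unsyllabifiable consonants are /h/, /g/ (no codas are permitted; onsets are limited to one consonant).
Each unlicensed consonant becomes the onset of a new syllable: /h/ → /hi/, /g/ → /gi/.

ʃɔɪhigi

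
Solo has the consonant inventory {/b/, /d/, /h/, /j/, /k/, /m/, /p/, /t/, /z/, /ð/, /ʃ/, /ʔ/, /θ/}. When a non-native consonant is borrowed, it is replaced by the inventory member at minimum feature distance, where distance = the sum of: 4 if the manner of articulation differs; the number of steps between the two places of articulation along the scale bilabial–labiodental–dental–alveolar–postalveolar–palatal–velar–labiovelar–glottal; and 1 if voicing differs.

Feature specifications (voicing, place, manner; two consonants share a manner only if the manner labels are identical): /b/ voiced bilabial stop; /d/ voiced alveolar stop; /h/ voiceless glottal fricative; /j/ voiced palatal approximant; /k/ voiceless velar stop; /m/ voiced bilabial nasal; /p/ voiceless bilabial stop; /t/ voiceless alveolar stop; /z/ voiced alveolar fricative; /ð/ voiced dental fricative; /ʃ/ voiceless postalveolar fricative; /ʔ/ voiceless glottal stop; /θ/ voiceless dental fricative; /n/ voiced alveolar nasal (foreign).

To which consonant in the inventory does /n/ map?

m

/m/ is closest: same manner (nasal), place distance 3 (alveolar→bilabial), same voicing; total 3. Next closest is /d/ at distance 4.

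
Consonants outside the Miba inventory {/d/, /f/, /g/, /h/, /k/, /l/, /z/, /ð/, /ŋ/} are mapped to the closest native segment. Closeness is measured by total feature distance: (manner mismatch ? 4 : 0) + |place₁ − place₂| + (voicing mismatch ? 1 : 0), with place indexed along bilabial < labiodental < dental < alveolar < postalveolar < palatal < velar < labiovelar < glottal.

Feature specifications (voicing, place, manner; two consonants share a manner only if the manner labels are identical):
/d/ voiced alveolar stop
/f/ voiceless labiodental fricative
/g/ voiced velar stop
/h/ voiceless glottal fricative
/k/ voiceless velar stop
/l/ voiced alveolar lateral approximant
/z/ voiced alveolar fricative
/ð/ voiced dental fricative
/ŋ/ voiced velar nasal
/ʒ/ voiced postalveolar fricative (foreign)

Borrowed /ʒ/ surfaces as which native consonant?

/z/ is closest: same manner (fricative), place distance 1 (postalveolar→alveolar), same voicing; total 1. Next closest is /ð/ at distance 2.

z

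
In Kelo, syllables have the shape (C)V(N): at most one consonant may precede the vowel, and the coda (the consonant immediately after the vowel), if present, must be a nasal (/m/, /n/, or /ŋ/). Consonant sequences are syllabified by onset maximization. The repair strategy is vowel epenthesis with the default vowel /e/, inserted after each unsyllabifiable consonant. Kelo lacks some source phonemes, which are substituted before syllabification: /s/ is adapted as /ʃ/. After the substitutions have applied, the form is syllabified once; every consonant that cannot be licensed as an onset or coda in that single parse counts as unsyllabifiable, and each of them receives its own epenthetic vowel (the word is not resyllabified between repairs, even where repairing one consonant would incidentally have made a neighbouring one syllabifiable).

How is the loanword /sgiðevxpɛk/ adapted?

ʃegiðevexepɛke

Substitution: /s/ → /ʃ/, giving /ʃgiðevxpɛk/.
The consonants /ʃ/, /v/, /x/, /k/ cannot be parsed into a legal (C)V(N) syllable (only a nasal (/m/, /n/, or /ŋ/) is licensed in coda position; onsets are limited to one consonant).
Each unlicensed consonant becomes the onset of a new syllable: /ʃ/ → /ʃe/, /v/ → /ve/, /x/ → /xe/, /k/ → /ke/.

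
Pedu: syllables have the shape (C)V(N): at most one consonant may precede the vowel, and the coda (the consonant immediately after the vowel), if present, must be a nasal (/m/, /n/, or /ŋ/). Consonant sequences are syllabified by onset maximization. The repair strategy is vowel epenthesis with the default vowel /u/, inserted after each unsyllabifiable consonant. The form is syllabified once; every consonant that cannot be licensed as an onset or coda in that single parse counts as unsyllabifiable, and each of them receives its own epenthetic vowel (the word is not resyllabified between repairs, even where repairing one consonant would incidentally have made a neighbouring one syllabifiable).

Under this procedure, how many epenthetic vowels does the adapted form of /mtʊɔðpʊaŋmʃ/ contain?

The unsyllabifiable consonants are /m/, /ð/, /m/, /ʃ/; each receives one epenthetic vowel.

4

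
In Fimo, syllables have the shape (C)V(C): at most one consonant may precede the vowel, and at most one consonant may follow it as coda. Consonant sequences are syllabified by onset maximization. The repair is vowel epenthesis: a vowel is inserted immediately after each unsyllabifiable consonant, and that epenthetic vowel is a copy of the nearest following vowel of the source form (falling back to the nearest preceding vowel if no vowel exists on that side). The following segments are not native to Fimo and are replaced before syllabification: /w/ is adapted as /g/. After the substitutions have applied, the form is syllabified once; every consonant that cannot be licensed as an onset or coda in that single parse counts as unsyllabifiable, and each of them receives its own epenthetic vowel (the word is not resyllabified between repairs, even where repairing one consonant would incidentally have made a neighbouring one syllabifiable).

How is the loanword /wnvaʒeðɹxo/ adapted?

Substitution: /w/ → /g/, giving /gnvaʒeðɹxo/.
The consonants /g/, /n/, /ɹ/ cannot be parsed into a legal (C)V(C) syllable (at most one coda consonant is licensed; onsets are limited to one consonant).
Inserting the epenthetic vowel yields /g/ → /ga/, /n/ → /na/, /ɹ/ → /ɹo/.

ganavaʒeðɹoxo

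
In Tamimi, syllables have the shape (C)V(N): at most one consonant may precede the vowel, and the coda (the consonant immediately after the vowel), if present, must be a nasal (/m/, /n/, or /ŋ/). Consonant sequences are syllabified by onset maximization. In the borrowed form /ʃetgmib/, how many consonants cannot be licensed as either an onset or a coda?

3

Syllabifying with onset maximization leaves /t/, /g/, /b/ stranded (only a nasal (/m/, /n/, or /ŋ/) is licensed in coda position; onsets are limited to one consonant).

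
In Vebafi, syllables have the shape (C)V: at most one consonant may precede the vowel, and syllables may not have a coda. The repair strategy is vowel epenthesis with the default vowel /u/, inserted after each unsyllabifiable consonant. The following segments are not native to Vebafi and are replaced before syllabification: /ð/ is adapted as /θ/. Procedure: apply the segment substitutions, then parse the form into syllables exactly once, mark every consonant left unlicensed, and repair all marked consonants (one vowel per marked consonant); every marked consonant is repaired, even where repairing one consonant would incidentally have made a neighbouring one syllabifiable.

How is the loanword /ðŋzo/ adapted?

Substitution: /ð/ → /θ/, giving /θŋzo/.
Under (C)V, the unsyllabifiable consonants are /θ/, /ŋ/ (no codas are permitted; onsets are limited to one consonant).
Each unlicensed consonant becomes the onset of a new syllable: /θ/ → /θu/, /ŋ/ → /ŋu/.

θuŋuzo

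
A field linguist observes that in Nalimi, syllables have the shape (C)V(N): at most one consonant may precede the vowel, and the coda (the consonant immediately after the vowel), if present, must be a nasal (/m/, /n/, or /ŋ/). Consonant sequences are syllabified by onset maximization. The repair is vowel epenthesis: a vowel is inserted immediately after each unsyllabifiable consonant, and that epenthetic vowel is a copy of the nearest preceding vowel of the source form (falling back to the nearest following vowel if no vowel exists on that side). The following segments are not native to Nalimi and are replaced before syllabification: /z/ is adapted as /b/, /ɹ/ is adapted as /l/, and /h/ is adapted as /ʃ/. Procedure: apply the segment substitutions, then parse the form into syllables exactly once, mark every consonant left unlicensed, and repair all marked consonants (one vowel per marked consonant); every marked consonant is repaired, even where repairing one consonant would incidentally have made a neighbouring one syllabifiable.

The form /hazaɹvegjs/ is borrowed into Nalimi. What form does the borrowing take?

Substitution: /h/ → /ʃ/, /z/ → /b/, /ɹ/ → /l/, giving /ʃabalvegjs/.
Under (C)V(N), the unsyllabifiable consonants are /l/, /g/, /j/, /s/ (only a nasal (/m/, /n/, or /ŋ/) is licensed in coda position; onsets are limited to one consonant).
Epenthesis after each stranded consonant: /l/ → /la/, /g/ → /ge/, /j/ → /je/, /s/ → /se/.

ʃabalavegejese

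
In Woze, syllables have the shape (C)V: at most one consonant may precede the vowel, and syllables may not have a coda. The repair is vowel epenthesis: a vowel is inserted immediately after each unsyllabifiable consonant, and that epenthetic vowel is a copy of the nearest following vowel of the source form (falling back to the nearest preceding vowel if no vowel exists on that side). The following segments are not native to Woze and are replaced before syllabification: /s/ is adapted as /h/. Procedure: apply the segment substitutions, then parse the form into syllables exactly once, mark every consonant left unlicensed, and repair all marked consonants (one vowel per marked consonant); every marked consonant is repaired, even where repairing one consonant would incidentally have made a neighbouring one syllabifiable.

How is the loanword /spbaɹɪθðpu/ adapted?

Substitution: /s/ → /h/, giving /hpbaɹɪθðpu/.
The consonants /h/, /p/, /θ/, /ð/ cannot be parsed into a legal (C)V syllable (no codas are permitted; onsets are limited to one consonant).
Epenthesis after each stranded consonant: /h/ → /ha/, /p/ → /pa/, /θ/ → /θu/, /ð/ → /ðu/.

hapabaɹɪθuðupu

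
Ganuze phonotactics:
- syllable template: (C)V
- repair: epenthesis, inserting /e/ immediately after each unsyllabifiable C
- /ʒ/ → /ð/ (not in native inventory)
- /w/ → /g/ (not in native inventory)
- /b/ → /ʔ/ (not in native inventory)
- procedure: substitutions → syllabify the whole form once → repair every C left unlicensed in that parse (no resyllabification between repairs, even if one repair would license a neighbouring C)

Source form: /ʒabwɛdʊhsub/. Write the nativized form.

ðaʔegɛdʊhesuʔe

Substitution: /ʒ/ → /ð/, /b/ → /ʔ/, /w/ → /g/, giving /ðaʔgɛdʊhsuʔ/.
Under (C)V, the unsyllabifiable consonants are /ʔ/, /h/, /ʔ/ (no codas are permitted; onsets are limited to one consonant).
Each unlicensed consonant becomes the onset of a new syllable: /ʔ/ → /ʔe/, /h/ → /he/, /ʔ/ → /ʔe/.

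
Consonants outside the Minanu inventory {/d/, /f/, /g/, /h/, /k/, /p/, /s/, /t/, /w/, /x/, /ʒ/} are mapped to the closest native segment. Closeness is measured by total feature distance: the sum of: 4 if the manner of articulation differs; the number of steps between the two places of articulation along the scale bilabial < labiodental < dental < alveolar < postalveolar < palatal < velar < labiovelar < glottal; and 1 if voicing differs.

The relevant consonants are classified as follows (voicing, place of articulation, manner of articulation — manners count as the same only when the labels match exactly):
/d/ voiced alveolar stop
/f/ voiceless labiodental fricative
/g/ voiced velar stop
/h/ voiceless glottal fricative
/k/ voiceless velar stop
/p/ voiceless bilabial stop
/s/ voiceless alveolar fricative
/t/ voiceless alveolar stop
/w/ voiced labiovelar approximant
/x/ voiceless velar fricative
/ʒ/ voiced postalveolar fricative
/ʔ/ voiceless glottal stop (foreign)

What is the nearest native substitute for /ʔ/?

k

/k/ is closest: same manner (stop), place distance 2 (glottal→velar), same voicing; total 2. Next closest is /g/ at distance 3.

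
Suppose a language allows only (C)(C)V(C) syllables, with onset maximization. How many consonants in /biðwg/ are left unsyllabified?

2

Syllabifying with onset maximization leaves /w/, /g/ stranded (at most one coda consonant is licensed; onsets may contain at most 2 consonants).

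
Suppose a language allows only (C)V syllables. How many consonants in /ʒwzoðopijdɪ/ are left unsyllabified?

3

The consonants /ʒ/, /w/, /j/ cannot be parsed into a legal (C)V syllable (no codas are permitted; onsets are limited to one consonant).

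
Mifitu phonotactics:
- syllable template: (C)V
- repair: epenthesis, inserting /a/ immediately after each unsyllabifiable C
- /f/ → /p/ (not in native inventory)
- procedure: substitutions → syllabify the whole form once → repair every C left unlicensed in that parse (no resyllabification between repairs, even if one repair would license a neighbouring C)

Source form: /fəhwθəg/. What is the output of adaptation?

pəhawaθəga

Substitution: /f/ → /p/, giving /pəhwθəg/.
Under (C)V, the unsyllabifiable consonants are /h/, /w/, /g/ (no codas are permitted; onsets are limited to one consonant).
Epenthesis after each stranded consonant: /h/ → /ha/, /w/ → /wa/, /g/ → /ga/.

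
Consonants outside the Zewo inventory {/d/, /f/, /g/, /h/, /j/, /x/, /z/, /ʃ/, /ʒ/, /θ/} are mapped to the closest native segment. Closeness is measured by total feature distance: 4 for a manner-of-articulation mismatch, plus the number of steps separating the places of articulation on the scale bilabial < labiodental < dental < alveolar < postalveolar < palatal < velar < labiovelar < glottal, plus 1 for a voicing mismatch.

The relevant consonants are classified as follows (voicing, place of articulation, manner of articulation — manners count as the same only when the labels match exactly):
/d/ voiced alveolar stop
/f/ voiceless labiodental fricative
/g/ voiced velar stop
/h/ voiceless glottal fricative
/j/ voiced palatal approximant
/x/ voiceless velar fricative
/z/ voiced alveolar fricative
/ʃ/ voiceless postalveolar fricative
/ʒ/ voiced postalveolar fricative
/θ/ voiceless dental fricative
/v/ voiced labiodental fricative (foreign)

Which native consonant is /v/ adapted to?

/f/ is closest: same manner (fricative), place distance 0 (labiodental→labiodental), voicing differs (+1); total 1. Next closest is /z/ at distance 2.

f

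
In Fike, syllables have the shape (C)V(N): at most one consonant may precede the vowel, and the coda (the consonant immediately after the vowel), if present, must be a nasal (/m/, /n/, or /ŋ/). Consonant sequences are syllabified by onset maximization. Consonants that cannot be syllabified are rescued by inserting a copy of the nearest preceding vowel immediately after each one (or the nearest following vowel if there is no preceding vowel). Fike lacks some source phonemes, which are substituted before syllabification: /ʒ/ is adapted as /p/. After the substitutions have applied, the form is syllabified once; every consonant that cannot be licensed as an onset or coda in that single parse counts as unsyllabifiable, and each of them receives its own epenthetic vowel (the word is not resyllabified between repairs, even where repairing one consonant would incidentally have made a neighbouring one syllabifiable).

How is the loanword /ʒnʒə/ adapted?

Substitution: /ʒ/ → /p/, giving /pnpə/.
Under (C)V(N), the unsyllabifiable consonants are /p/, /n/ (only a nasal (/m/, /n/, or /ŋ/) is licensed in coda position; onsets are limited to one consonant).
Epenthesis after each stranded consonant: /p/ → /pə/, /n/ → /nə/.

pənəpə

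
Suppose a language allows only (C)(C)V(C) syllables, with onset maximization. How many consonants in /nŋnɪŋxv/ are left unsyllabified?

3

The consonants /n/, /x/, /v/ cannot be parsed into a legal (C)(C)V(C) syllable (at most one coda consonant is licensed; onsets may contain at most 2 consonants).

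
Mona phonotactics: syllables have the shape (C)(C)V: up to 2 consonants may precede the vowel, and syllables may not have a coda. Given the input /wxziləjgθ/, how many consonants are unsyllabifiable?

4

The consonants /w/, /j/, /g/, /θ/ cannot be parsed into a legal (C)(C)V syllable (no codas are permitted; onsets may contain at most 2 consonants).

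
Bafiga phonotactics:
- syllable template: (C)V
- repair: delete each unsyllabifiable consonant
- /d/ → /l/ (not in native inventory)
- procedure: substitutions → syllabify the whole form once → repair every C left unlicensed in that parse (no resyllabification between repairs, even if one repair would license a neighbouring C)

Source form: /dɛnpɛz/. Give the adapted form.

Substitution: /d/ → /l/, giving /lɛnpɛz/.
Under (C)V, the unsyllabifiable consonants are /n/, /z/ (no codas are permitted; onsets are limited to one consonant).
Deletion applies to /n/, /z/.

lɛpɛ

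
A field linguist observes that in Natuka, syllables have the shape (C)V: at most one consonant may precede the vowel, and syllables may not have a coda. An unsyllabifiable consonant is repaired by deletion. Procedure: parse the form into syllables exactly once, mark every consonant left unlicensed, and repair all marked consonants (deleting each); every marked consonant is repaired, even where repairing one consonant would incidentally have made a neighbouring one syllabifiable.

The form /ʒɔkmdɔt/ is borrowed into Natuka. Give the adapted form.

ʒɔdɔ

Under (C)V, the unsyllabifiable consonants are /k/, /m/, /t/ (no codas are permitted; onsets are limited to one consonant).
Each unlicensed consonant is deleted: /k/, /m/, /t/.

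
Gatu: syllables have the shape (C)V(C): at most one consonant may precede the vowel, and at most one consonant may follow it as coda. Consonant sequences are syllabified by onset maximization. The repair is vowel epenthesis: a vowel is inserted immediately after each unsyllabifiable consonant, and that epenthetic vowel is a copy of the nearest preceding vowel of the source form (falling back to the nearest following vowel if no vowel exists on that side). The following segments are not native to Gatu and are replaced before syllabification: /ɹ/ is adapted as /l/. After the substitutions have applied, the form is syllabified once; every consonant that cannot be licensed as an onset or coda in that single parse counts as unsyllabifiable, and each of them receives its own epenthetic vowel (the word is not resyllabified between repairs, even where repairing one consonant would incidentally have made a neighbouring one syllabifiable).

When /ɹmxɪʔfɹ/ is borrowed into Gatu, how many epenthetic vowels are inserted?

4

After substitution the input is /lmxɪʔfl/.
The unsyllabifiable consonants are /l/, /m/, /f/, /l/; each receives one epenthetic vowel.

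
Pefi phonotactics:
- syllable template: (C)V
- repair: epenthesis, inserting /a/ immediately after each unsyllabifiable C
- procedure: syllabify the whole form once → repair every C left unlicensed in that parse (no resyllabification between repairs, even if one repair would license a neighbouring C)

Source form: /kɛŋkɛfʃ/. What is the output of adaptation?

Syllabifying with onset maximization leaves /ŋ/, /f/, /ʃ/ stranded (no codas are permitted; onsets are limited to one consonant).
Epenthesis after each stranded consonant: /ŋ/ → /ŋa/, /f/ → /fa/, /ʃ/ → /ʃa/.

kɛŋakɛfaʃa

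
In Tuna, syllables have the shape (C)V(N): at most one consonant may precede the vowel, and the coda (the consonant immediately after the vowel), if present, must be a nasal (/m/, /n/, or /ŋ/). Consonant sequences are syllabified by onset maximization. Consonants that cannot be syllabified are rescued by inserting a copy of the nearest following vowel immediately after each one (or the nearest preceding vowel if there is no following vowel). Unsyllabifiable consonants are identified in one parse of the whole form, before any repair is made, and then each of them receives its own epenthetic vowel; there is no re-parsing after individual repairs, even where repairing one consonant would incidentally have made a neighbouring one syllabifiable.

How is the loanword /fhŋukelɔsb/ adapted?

The consonants /f/, /h/, /s/, /b/ cannot be parsed into a legal (C)V(N) syllable (only a nasal (/m/, /n/, or /ŋ/) is licensed in coda position; onsets are limited to one consonant).
Inserting the epenthetic vowel yields /f/ → /fu/, /h/ → /hu/, /s/ → /sɔ/, /b/ → /bɔ/.

fuhuŋukelɔsɔbɔ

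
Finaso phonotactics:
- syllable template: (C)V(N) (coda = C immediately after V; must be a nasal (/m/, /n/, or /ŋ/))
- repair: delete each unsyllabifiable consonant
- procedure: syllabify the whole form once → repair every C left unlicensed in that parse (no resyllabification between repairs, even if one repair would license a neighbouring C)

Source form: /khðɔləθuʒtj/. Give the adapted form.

ðɔləθu

Syllabifying with onset maximization leaves /k/, /h/, /ʒ/, /t/, /j/ stranded (only a nasal (/m/, /n/, or /ŋ/) is licensed in coda position; onsets are limited to one consonant).
Deleting the stranded consonants removes /k/, /h/, /ʒ/, /t/, /j/.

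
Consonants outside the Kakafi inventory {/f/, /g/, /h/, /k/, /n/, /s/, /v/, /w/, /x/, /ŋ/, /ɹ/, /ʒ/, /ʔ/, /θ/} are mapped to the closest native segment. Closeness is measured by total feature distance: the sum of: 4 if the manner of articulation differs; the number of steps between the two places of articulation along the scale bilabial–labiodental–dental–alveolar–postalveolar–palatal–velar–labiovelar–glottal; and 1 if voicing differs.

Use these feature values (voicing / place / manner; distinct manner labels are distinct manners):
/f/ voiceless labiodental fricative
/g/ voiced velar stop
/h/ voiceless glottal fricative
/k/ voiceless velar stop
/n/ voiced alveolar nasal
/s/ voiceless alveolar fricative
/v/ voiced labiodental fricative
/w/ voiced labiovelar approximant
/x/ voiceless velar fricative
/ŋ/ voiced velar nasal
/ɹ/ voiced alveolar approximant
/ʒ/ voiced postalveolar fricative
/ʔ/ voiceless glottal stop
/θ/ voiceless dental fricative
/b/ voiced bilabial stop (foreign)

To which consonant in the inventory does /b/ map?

v

/v/ is closest: manner differs (stop→fricative, +4), place distance 1 (bilabial→labiodental), same voicing; total 5. Next closest is /f/ at distance 6.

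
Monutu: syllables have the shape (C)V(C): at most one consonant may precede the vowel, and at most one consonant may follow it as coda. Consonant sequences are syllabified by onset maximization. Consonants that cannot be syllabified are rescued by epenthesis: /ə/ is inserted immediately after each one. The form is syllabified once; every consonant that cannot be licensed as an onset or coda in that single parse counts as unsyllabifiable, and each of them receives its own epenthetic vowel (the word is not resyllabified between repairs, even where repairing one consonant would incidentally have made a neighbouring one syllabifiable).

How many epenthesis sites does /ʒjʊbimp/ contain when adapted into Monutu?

The unsyllabifiable consonants are /ʒ/, /p/; each receives one epenthetic vowel.

2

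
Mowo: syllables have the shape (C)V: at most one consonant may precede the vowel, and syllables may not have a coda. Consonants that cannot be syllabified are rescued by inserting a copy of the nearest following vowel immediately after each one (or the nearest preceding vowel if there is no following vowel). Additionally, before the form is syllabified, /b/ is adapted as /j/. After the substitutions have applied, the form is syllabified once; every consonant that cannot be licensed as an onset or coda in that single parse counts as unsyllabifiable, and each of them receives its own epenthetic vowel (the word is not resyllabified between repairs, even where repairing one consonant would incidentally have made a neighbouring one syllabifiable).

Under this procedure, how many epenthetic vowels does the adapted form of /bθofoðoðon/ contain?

After substitution the input is /jθofoðoðon/.
The unsyllabifiable consonants are /j/, /n/; each receives one epenthetic vowel.

2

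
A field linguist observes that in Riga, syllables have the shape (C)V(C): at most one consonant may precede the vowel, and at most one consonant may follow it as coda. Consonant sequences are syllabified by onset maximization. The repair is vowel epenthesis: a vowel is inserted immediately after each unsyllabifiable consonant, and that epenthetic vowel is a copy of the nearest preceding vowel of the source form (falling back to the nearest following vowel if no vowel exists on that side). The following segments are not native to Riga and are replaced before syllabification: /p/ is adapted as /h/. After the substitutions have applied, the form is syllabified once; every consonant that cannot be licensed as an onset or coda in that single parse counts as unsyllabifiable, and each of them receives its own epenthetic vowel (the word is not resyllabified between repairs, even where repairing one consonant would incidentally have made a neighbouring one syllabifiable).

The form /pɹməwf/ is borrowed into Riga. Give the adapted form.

həɹəməwfə

Substitution: /p/ → /h/, giving /hɹməwf/.
Under (C)V(C), the unsyllabifiable consonants are /h/, /ɹ/, /f/ (at most one coda consonant is licensed; onsets are limited to one consonant).
Epenthesis after each stranded consonant: /h/ → /hə/, /ɹ/ → /ɹə/, /f/ → /fə/.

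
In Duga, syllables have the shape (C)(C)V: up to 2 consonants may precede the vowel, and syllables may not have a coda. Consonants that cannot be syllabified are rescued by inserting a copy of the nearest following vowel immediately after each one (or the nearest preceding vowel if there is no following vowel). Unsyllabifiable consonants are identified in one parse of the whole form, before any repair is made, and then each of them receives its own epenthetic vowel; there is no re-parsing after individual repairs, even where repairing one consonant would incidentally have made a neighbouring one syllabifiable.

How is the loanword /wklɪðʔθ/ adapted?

Syllabifying with onset maximization leaves /w/, /ð/, /ʔ/, /θ/ stranded (no codas are permitted; onsets may contain at most 2 consonants).
Inserting the epenthetic vowel yields /w/ → /wɪ/, /ð/ → /ðɪ/, /ʔ/ → /ʔɪ/, /θ/ → /θɪ/.

wɪklɪðɪʔɪθɪ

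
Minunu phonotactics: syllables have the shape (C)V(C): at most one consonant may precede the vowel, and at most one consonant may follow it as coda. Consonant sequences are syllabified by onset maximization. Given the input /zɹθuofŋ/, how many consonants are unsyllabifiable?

Under (C)V(C), the unsyllabifiable consonants are /z/, /ɹ/, /ŋ/ (at most one coda consonant is licensed; onsets are limited to one consonant).

3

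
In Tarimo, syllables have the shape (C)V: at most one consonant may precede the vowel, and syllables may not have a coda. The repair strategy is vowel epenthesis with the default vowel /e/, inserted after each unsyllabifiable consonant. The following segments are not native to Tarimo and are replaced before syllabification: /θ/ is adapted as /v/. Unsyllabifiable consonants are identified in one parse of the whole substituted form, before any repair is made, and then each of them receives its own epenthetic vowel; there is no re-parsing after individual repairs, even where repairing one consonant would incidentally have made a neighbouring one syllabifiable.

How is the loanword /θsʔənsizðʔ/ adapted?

veseʔənesizeðeʔe

Substitution: /θ/ → /v/, giving /vsʔənsizðʔ/.
Syllabifying with onset maximization leaves /v/, /s/, /n/, /z/, /ð/, /ʔ/ stranded (no codas are permitted; onsets are limited to one consonant).
Each unlicensed consonant becomes the onset of a new syllable: /v/ → /ve/, /s/ → /se/, /n/ → /ne/, /z/ → /ze/, /ð/ → /ðe/, /ʔ/ → /ʔe/.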